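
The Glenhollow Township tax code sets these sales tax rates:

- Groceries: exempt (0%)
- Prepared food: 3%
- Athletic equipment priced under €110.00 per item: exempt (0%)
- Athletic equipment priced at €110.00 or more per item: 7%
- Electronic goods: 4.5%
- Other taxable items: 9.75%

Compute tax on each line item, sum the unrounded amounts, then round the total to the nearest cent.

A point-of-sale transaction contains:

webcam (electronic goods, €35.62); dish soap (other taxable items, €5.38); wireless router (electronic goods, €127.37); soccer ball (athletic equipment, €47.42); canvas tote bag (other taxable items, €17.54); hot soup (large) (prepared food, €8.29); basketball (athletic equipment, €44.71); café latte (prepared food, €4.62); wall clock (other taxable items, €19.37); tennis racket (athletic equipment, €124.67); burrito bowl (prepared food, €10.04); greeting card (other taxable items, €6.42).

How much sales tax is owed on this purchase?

€21.50

Webcam €35.62: electronic goods → 4.5% → €1.6029
Dish soap €5.38: other taxable items → 9.75% → €0.52455
Wireless router €127.37: electronic goods → 4.5% → €5.73165
Soccer ball €47.42: athletic equipment, under €110.00 → 0% → €0.00
Canvas tote bag €17.54: other taxable items → 9.75% → €1.71015
Hot soup (large) €8.29: prepared food → 3% → €0.2487
Basketball €44.71: athletic equipment, under €110.00 → 0% → €0.00
Café latte €4.62: prepared food → 3% → €0.1386
Wall clock €19.37: other taxable items → 9.75% → €1.888575
Tennis racket €124.67: athletic equipment, €110.00 or more → 7% → €8.7269
Burrito bowl €10.04: prepared food → 3% → €0.3012
Greeting card €6.42: other taxable items → 9.75% → €0.62595
Unrounded tax sum = €21.499175 → €21.50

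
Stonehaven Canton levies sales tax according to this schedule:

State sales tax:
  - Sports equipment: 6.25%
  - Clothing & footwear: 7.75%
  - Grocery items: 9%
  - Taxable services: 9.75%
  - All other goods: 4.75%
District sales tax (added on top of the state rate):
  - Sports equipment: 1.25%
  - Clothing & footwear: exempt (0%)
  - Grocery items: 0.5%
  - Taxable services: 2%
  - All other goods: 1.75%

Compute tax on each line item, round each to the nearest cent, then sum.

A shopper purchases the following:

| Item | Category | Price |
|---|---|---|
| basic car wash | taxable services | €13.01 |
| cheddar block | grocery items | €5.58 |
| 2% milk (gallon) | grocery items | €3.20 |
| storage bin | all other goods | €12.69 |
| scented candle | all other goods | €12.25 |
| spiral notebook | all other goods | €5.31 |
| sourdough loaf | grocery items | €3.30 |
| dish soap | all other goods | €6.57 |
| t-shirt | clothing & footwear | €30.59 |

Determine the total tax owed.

€7.44

Basic car wash €13.01: taxable services → 9.75% + 2% district = 11.75% → €1.53
Cheddar block €5.58: grocery items → 9% + 0.5% district = 9.5% → €0.53
2% milk (gallon) €3.20: grocery items → 9% + 0.5% district = 9.5% → €0.30
Storage bin €12.69: all other goods → 4.75% + 1.75% district = 6.5% → €0.82
Scented candle €12.25: all other goods → 4.75% + 1.75% district = 6.5% → €0.80
Spiral notebook €5.31: all other goods → 4.75% + 1.75% district = 6.5% → €0.35
Sourdough loaf €3.30: grocery items → 9% + 0.5% district = 9.5% → €0.31
Dish soap €6.57: all other goods → 4.75% + 1.75% district = 6.5% → €0.43
T-shirt €30.59: clothing & footwear → 7.75% + 0% district = 7.75% → €2.37
Total tax = €1.53 + €0.53 + €0.30 + €0.82 + €0.80 + €0.35 + €0.31 + €0.43 + €2.37 = €7.44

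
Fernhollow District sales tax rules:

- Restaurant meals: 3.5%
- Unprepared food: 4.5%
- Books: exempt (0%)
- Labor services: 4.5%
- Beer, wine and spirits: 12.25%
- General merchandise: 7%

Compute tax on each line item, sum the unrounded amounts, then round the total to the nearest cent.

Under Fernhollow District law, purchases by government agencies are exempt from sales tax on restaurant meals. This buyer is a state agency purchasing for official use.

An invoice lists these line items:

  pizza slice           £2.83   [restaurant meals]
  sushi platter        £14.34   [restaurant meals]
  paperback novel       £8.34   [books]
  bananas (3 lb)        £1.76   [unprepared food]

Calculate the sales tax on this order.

£0.08

Pizza slice £2.83: restaurant meals, buyer-exempt → 0% → £0.00
Sushi platter £14.34: restaurant meals, buyer-exempt → 0% → £0.00
Paperback novel £8.34: books → 0% → £0.00
Bananas (3 lb) £1.76: unprepared food → 4.5% → £0.0792
Unrounded tax sum = £0.0792 → £0.08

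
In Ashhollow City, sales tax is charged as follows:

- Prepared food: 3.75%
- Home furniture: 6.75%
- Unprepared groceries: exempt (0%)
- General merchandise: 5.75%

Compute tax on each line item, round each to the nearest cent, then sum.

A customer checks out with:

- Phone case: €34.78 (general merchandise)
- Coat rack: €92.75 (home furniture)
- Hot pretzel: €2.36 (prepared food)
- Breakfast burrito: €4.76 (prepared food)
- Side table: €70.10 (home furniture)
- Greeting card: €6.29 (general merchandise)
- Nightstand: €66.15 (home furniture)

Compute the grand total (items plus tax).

€295.28

Phone case €34.78: general merchandise → 5.75% → €2.00
Coat rack €92.75: home furniture → 6.75% → €6.26
Hot pretzel €2.36: prepared food → 3.75% → €0.09
Breakfast burrito €4.76: prepared food → 3.75% → €0.18
Side table €70.10: home furniture → 6.75% → €4.73
Greeting card €6.29: general merchandise → 5.75% → €0.36
Nightstand €66.15: home furniture → 6.75% → €4.47
Subtotal = €277.19; tax = €18.09; total due = €295.28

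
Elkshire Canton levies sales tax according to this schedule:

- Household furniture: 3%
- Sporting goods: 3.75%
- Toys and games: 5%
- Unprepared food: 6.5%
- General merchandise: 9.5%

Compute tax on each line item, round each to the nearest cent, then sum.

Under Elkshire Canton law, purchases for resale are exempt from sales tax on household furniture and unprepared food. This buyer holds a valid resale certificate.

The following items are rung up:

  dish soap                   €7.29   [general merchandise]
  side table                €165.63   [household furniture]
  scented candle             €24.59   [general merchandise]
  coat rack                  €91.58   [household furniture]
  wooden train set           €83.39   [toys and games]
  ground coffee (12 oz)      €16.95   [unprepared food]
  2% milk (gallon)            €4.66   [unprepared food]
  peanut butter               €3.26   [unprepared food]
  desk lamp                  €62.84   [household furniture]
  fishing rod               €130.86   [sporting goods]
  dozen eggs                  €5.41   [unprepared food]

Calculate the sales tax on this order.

€12.11

Dish soap €7.29: general merchandise → 9.5% → €0.69
Side table €165.63: household furniture, buyer-exempt → 0% → €0.00
Scented candle €24.59: general merchandise → 9.5% → €2.34
Coat rack €91.58: household furniture, buyer-exempt → 0% → €0.00
Wooden train set €83.39: toys and games → 5% → €4.17
Ground coffee (12 oz) €16.95: unprepared food, buyer-exempt → 0% → €0.00
2% milk (gallon) €4.66: unprepared food, buyer-exempt → 0% → €0.00
Peanut butter €3.26: unprepared food, buyer-exempt → 0% → €0.00
Desk lamp €62.84: household furniture, buyer-exempt → 0% → €0.00
Fishing rod €130.86: sporting goods → 3.75% → €4.91
Dozen eggs €5.41: unprepared food, buyer-exempt → 0% → €0.00
Total tax = €0.69 + €2.34 + €4.17 + €4.91 = €12.11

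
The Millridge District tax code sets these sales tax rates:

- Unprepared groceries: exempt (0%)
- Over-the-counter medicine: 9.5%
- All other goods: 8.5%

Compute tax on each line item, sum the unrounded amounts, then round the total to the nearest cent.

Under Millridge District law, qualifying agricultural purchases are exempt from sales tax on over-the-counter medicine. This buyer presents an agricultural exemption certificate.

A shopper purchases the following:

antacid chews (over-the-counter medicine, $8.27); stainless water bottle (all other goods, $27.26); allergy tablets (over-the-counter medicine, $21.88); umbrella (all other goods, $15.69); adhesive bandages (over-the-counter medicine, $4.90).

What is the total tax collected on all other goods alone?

$3.65

Stainless water bottle $27.26: all other goods → 8.5% → $2.3171
Umbrella $15.69: all other goods → 8.5% → $1.33365
Tax on all other goods: unrounded sum = $3.65075 → $3.65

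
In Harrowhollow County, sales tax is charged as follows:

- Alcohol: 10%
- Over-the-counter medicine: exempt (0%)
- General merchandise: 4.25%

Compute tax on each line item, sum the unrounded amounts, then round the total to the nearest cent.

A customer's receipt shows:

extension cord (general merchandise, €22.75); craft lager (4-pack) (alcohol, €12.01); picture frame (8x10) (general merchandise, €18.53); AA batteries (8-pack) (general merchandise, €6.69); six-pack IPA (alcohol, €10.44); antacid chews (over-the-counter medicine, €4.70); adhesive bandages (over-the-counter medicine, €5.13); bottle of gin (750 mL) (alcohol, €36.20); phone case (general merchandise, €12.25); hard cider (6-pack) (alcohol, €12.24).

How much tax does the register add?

€9.65

Extension cord €22.75: general merchandise → 4.25% → €0.966875
Craft lager (4-pack) €12.01: alcohol → 10% → €1.201
Picture frame (8x10) €18.53: general merchandise → 4.25% → €0.787525
AA batteries (8-pack) €6.69: general merchandise → 4.25% → €0.284325
Six-pack IPA €10.44: alcohol → 10% → €1.044
Antacid chews €4.70: over-the-counter medicine → 0% → €0.00
Adhesive bandages €5.13: over-the-counter medicine → 0% → €0.00
Bottle of gin (750 mL) €36.20: alcohol → 10% → €3.62
Phone case €12.25: general merchandise → 4.25% → €0.520625
Hard cider (6-pack) €12.24: alcohol → 10% → €1.224
Unrounded tax sum = €9.64835 → €9.65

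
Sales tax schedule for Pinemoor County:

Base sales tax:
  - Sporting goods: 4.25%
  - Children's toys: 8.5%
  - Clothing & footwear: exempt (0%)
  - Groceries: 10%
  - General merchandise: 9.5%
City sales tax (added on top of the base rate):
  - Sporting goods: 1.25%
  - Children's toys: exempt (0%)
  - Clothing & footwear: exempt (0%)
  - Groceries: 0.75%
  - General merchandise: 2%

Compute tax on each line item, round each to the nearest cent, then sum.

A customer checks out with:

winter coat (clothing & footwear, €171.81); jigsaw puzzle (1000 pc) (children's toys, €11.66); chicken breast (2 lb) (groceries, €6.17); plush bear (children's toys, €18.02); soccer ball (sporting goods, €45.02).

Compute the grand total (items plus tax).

€258.34

Winter coat €171.81: clothing & footwear → 0% + 0% city = 0% → €0.00
Jigsaw puzzle (1000 pc) €11.66: children's toys → 8.5% + 0% city = 8.5% → €0.99
Chicken breast (2 lb) €6.17: groceries → 10% + 0.75% city = 10.75% → €0.66
Plush bear €18.02: children's toys → 8.5% + 0% city = 8.5% → €1.53
Soccer ball €45.02: sporting goods → 4.25% + 1.25% city = 5.5% → €2.48
Subtotal = €252.68; tax = €5.66; total due = €258.34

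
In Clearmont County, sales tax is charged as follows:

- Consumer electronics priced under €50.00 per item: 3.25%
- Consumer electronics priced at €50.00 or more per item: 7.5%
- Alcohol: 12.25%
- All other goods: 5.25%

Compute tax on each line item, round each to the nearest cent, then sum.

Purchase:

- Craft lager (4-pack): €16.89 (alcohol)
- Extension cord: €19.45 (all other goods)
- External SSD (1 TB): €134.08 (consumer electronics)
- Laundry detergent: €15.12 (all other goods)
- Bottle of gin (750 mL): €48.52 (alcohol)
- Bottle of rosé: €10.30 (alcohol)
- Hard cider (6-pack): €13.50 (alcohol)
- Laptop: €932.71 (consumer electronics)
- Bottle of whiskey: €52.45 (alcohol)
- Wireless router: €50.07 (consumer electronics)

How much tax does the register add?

€102.93

Craft lager (4-pack) €16.89: alcohol → 12.25% → €2.07
Extension cord €19.45: all other goods → 5.25% → €1.02
External SSD (1 TB) €134.08: consumer electronics, €50.00 or more → 7.5% → €10.06
Laundry detergent €15.12: all other goods → 5.25% → €0.79
Bottle of gin (750 mL) €48.52: alcohol → 12.25% → €5.94
Bottle of rosé €10.30: alcohol → 12.25% → €1.26
Hard cider (6-pack) €13.50: alcohol → 12.25% → €1.65
Laptop €932.71: consumer electronics, €50.00 or more → 7.5% → €69.95
Bottle of whiskey €52.45: alcohol → 12.25% → €6.43
Wireless router €50.07: consumer electronics, €50.00 or more → 7.5% → €3.76
Total tax = €2.07 + €1.02 + €10.06 + €0.79 + €5.94 + €1.26 + €1.65 + €69.95 + €6.43 + €3.76 = €102.93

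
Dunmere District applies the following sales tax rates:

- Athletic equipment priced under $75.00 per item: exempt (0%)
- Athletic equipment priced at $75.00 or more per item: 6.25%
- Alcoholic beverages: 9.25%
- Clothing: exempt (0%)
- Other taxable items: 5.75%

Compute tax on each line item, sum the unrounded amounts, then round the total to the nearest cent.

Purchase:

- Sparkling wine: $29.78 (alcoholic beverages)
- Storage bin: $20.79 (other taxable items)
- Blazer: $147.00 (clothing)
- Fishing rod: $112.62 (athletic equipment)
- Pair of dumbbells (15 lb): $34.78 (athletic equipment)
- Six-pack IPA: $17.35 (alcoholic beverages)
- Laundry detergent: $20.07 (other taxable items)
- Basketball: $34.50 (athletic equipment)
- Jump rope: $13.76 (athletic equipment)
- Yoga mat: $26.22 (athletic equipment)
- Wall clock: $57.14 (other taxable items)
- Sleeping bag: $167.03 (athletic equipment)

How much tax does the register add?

$27.47

Sparkling wine $29.78: alcoholic beverages → 9.25% → $2.75465
Storage bin $20.79: other taxable items → 5.75% → $1.195425
Blazer $147.00: clothing → 0% → $0.00
Fishing rod $112.62: athletic equipment, $75.00 or more → 6.25% → $7.03875
Pair of dumbbells (15 lb) $34.78: athletic equipment, under $75.00 → 0% → $0.00
Six-pack IPA $17.35: alcoholic beverages → 9.25% → $1.604875
Laundry detergent $20.07: other taxable items → 5.75% → $1.154025
Basketball $34.50: athletic equipment, under $75.00 → 0% → $0.00
Jump rope $13.76: athletic equipment, under $75.00 → 0% → $0.00
Yoga mat $26.22: athletic equipment, under $75.00 → 0% → $0.00
Wall clock $57.14: other taxable items → 5.75% → $3.28555
Sleeping bag $167.03: athletic equipment, $75.00 or more → 6.25% → $10.439375
Unrounded tax sum = $27.47265 → $27.47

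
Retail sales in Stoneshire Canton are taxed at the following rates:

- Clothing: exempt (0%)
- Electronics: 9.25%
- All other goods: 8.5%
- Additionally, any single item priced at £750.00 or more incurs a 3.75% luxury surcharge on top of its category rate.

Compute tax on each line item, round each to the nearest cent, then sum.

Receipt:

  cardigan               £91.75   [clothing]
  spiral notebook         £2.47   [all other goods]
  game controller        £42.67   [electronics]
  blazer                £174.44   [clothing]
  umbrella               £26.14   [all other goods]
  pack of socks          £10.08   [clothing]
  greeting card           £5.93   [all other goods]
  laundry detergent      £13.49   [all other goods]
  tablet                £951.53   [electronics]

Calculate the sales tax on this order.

Cardigan £91.75: clothing → 0% → £0.00
Spiral notebook £2.47: all other goods → 8.5% → £0.21
Game controller £42.67: electronics → 9.25% → £3.95
Blazer £174.44: clothing → 0% → £0.00
Umbrella £26.14: all other goods → 8.5% → £2.22
Pack of socks £10.08: clothing → 0% → £0.00
Greeting card £5.93: all other goods → 8.5% → £0.50
Laundry detergent £13.49: all other goods → 8.5% → £1.15
Tablet £951.53: electronics → 9.25% + 3.75% surcharge = 13% → £123.70
Total tax = £0.21 + £3.95 + £2.22 + £0.50 + £1.15 + £123.70 = £131.73

£131.73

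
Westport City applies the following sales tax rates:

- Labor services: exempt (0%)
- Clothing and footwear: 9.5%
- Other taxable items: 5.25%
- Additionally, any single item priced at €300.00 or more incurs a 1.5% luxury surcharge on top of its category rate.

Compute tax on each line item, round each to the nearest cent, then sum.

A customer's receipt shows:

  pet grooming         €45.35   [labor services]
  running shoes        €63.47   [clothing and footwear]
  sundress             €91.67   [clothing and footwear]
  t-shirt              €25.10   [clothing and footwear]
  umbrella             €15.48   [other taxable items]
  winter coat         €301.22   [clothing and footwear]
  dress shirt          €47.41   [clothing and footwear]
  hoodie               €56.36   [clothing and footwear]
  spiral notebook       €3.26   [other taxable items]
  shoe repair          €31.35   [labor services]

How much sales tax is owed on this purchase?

Pet grooming €45.35: labor services → 0% → €0.00
Running shoes €63.47: clothing and footwear → 9.5% → €6.03
Sundress €91.67: clothing and footwear → 9.5% → €8.71
T-shirt €25.10: clothing and footwear → 9.5% → €2.38
Umbrella €15.48: other taxable items → 5.25% → €0.81
Winter coat €301.22: clothing and footwear → 9.5% + 1.5% surcharge = 11% → €33.13
Dress shirt €47.41: clothing and footwear → 9.5% → €4.50
Hoodie €56.36: clothing and footwear → 9.5% → €5.35
Spiral notebook €3.26: other taxable items → 5.25% → €0.17
Shoe repair €31.35: labor services → 0% → €0.00
Total tax = €6.03 + €8.71 + €2.38 + €0.81 + €33.13 + €4.50 + €5.35 + €0.17 = €61.08

€61.08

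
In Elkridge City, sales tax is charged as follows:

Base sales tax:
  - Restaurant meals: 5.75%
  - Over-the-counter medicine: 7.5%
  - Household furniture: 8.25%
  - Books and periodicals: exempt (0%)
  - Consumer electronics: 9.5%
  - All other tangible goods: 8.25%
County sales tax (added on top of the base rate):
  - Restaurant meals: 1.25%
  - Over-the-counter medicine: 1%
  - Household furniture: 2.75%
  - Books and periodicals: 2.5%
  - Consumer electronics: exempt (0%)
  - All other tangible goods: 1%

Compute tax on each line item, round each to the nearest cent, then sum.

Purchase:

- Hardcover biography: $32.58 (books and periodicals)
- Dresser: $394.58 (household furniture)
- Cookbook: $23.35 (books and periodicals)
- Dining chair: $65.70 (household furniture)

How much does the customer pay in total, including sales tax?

$568.23

Hardcover biography $32.58: books and periodicals → 0% + 2.5% county = 2.5% → $0.81
Dresser $394.58: household furniture → 8.25% + 2.75% county = 11% → $43.40
Cookbook $23.35: books and periodicals → 0% + 2.5% county = 2.5% → $0.58
Dining chair $65.70: household furniture → 8.25% + 2.75% county = 11% → $7.23
Subtotal = $516.21; tax = $52.02; total due = $568.23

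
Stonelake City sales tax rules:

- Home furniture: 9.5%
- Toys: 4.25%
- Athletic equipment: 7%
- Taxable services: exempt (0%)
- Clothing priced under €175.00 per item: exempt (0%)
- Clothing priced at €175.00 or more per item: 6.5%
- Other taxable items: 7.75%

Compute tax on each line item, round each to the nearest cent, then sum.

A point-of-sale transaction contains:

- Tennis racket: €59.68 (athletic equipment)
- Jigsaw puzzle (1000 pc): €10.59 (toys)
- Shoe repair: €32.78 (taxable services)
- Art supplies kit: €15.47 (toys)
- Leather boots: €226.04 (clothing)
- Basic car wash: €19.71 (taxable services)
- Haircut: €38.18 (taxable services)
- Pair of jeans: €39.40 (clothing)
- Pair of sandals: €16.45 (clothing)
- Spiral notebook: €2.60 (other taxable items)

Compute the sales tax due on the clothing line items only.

Leather boots €226.04: clothing, €175.00 or more → 6.5% → €14.69
Pair of jeans €39.40: clothing, under €175.00 → 0% → €0.00
Pair of sandals €16.45: clothing, under €175.00 → 0% → €0.00
Tax on clothing = €14.69 + €0.00 + €0.00 = €14.69

€14.69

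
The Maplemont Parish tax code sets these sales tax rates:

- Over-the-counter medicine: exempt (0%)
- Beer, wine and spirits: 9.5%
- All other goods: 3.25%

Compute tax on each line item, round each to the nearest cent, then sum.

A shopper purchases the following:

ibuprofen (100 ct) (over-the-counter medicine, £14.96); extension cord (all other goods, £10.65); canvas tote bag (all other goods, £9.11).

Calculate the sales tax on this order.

£0.65

Ibuprofen (100 ct) £14.96: over-the-counter medicine → 0% → £0.00
Extension cord £10.65: all other goods → 3.25% → £0.35
Canvas tote bag £9.11: all other goods → 3.25% → £0.30
Total tax = £0.35 + £0.30 = £0.65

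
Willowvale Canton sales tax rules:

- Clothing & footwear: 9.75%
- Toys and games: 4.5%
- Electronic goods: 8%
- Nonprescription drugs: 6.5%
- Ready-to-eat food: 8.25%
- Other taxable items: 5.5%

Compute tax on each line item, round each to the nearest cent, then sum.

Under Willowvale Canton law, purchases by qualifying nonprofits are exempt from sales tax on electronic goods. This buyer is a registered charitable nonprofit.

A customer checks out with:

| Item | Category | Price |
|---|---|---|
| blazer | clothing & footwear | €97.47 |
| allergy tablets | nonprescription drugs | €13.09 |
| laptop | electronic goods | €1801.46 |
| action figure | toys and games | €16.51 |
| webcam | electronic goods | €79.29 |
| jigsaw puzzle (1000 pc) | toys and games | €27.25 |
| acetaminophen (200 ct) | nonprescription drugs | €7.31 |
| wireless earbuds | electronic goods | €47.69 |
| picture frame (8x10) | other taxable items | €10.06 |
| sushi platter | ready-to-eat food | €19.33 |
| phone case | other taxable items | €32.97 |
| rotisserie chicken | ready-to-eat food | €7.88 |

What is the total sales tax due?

€17.40

Blazer €97.47: clothing & footwear → 9.75% → €9.50
Allergy tablets €13.09: nonprescription drugs → 6.5% → €0.85
Laptop €1801.46: electronic goods, buyer-exempt → 0% → €0.00
Action figure €16.51: toys and games → 4.5% → €0.74
Webcam €79.29: electronic goods, buyer-exempt → 0% → €0.00
Jigsaw puzzle (1000 pc) €27.25: toys and games → 4.5% → €1.23
Acetaminophen (200 ct) €7.31: nonprescription drugs → 6.5% → €0.48
Wireless earbuds €47.69: electronic goods, buyer-exempt → 0% → €0.00
Picture frame (8x10) €10.06: other taxable items → 5.5% → €0.55
Sushi platter €19.33: ready-to-eat food → 8.25% → €1.59
Phone case €32.97: other taxable items → 5.5% → €1.81
Rotisserie chicken €7.88: ready-to-eat food → 8.25% → €0.65
Total tax = €9.50 + €0.85 + €0.74 + €1.23 + €0.48 + €0.55 + €1.59 + €1.81 + €0.65 = €17.40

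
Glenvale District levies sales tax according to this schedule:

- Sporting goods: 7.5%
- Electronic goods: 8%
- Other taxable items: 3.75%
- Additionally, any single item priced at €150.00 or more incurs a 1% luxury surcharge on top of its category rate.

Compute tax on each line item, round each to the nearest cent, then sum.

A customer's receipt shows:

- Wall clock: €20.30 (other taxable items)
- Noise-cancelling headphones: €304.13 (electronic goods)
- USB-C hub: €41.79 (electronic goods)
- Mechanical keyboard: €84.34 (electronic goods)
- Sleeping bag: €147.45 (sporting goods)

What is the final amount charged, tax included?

Wall clock €20.30: other taxable items → 3.75% → €0.76
Noise-cancelling headphones €304.13: electronic goods → 8% + 1% surcharge = 9% → €27.37
USB-C hub €41.79: electronic goods → 8% → €3.34
Mechanical keyboard €84.34: electronic goods → 8% → €6.75
Sleeping bag €147.45: sporting goods → 7.5% → €11.06
Subtotal = €598.01; tax = €49.28; total due = €647.29

€647.29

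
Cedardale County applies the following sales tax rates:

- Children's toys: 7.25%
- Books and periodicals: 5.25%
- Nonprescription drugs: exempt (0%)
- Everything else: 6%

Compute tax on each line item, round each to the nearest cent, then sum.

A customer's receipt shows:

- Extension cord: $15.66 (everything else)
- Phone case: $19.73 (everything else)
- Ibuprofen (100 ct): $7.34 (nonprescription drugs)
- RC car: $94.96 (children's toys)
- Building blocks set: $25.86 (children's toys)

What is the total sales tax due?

$10.87

Extension cord $15.66: everything else → 6% → $0.94
Phone case $19.73: everything else → 6% → $1.18
Ibuprofen (100 ct) $7.34: nonprescription drugs → 0% → $0.00
RC car $94.96: children's toys → 7.25% → $6.88
Building blocks set $25.86: children's toys → 7.25% → $1.87
Total tax = $0.94 + $1.18 + $6.88 + $1.87 = $10.87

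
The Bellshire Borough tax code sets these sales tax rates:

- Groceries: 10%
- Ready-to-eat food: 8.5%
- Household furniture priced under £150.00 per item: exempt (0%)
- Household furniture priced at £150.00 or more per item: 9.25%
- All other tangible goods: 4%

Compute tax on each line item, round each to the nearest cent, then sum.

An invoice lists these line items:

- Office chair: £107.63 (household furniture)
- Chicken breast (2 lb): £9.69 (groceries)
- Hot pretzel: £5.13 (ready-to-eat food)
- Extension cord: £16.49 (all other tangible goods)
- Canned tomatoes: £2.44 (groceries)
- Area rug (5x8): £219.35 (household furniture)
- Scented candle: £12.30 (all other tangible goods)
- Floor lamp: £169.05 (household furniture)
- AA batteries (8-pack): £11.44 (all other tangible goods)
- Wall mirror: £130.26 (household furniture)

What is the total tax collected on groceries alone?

Chicken breast (2 lb) £9.69: groceries → 10% → £0.97
Canned tomatoes £2.44: groceries → 10% → £0.24
Tax on groceries = £0.97 + £0.24 = £1.21

£1.21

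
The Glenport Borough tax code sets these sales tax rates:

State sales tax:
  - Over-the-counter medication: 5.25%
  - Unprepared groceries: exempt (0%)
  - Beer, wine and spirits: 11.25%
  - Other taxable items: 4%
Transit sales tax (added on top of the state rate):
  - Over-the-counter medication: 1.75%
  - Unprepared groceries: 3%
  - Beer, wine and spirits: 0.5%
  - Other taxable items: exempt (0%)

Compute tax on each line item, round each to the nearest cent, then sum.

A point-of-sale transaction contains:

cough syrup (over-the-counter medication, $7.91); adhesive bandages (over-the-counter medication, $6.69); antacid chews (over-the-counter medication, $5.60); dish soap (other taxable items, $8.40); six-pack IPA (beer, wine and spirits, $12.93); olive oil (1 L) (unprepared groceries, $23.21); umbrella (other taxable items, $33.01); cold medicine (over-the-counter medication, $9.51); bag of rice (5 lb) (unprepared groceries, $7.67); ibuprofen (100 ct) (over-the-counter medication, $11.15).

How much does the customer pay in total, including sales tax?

$133.05

Cough syrup $7.91: over-the-counter medication → 5.25% + 1.75% transit = 7% → $0.55
Adhesive bandages $6.69: over-the-counter medication → 5.25% + 1.75% transit = 7% → $0.47
Antacid chews $5.60: over-the-counter medication → 5.25% + 1.75% transit = 7% → $0.39
Dish soap $8.40: other taxable items → 4% + 0% transit = 4% → $0.34
Six-pack IPA $12.93: beer, wine and spirits → 11.25% + 0.5% transit = 11.75% → $1.52
Olive oil (1 L) $23.21: unprepared groceries → 0% + 3% transit = 3% → $0.70
Umbrella $33.01: other taxable items → 4% + 0% transit = 4% → $1.32
Cold medicine $9.51: over-the-counter medication → 5.25% + 1.75% transit = 7% → $0.67
Bag of rice (5 lb) $7.67: unprepared groceries → 0% + 3% transit = 3% → $0.23
Ibuprofen (100 ct) $11.15: over-the-counter medication → 5.25% + 1.75% transit = 7% → $0.78
Subtotal = $126.08; tax = $6.97; total due = $133.05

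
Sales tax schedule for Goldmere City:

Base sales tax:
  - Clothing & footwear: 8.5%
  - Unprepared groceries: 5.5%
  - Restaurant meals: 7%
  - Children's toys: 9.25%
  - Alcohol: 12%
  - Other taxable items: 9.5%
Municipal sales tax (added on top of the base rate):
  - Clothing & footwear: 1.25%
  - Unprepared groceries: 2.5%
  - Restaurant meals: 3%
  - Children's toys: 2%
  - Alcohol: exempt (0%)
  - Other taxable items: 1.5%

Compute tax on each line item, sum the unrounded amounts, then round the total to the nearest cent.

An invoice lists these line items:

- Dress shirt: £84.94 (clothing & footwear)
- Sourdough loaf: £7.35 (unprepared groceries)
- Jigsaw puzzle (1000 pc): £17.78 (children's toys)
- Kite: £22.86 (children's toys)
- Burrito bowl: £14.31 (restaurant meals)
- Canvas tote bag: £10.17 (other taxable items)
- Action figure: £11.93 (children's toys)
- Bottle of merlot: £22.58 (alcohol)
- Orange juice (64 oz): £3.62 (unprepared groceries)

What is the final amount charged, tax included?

£215.87

Dress shirt £84.94: clothing & footwear → 8.5% + 1.25% municipal = 9.75% → £8.28165
Sourdough loaf £7.35: unprepared groceries → 5.5% + 2.5% municipal = 8% → £0.588
Jigsaw puzzle (1000 pc) £17.78: children's toys → 9.25% + 2% municipal = 11.25% → £2.00025
Kite £22.86: children's toys → 9.25% + 2% municipal = 11.25% → £2.57175
Burrito bowl £14.31: restaurant meals → 7% + 3% municipal = 10% → £1.431
Canvas tote bag £10.17: other taxable items → 9.5% + 1.5% municipal = 11% → £1.1187
Action figure £11.93: children's toys → 9.25% + 2% municipal = 11.25% → £1.342125
Bottle of merlot £22.58: alcohol → 12% + 0% municipal = 12% → £2.7096
Orange juice (64 oz) £3.62: unprepared groceries → 5.5% + 2.5% municipal = 8% → £0.2896
Subtotal = £195.54; unrounded tax = £20.332675 → £20.33; total due = £215.87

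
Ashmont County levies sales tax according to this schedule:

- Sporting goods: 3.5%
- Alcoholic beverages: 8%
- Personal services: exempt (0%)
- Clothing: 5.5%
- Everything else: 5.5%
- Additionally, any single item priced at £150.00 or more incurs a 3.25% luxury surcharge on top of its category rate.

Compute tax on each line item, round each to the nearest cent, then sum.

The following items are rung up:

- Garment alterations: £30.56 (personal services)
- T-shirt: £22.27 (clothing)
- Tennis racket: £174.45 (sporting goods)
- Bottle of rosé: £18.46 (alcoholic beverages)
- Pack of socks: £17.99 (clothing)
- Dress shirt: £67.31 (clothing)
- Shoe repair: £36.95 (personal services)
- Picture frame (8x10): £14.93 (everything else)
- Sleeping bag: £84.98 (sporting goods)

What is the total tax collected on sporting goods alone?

£14.75

Tennis racket £174.45: sporting goods → 3.5% + 3.25% surcharge = 6.75% → £11.78
Sleeping bag £84.98: sporting goods → 3.5% → £2.97
Tax on sporting goods = £11.78 + £2.97 = £14.75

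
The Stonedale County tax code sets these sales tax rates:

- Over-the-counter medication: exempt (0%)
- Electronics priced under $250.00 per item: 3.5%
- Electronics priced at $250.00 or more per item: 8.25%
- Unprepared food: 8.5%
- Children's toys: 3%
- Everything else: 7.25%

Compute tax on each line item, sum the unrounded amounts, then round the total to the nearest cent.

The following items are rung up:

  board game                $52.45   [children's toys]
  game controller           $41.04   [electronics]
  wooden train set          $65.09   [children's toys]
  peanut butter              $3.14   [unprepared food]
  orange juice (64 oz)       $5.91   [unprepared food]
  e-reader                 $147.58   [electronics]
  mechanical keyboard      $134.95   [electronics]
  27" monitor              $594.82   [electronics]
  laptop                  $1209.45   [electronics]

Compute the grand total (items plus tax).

$2418.90

Board game $52.45: children's toys → 3% → $1.5735
Game controller $41.04: electronics, under $250.00 → 3.5% → $1.4364
Wooden train set $65.09: children's toys → 3% → $1.9527
Peanut butter $3.14: unprepared food → 8.5% → $0.2669
Orange juice (64 oz) $5.91: unprepared food → 8.5% → $0.50235
E-reader $147.58: electronics, under $250.00 → 3.5% → $5.1653
Mechanical keyboard $134.95: electronics, under $250.00 → 3.5% → $4.72325
27" monitor $594.82: electronics, $250.00 or more → 8.25% → $49.07265
Laptop $1209.45: electronics, $250.00 or more → 8.25% → $99.779625
Subtotal = $2254.43; unrounded tax = $164.472675 → $164.47; total due = $2418.90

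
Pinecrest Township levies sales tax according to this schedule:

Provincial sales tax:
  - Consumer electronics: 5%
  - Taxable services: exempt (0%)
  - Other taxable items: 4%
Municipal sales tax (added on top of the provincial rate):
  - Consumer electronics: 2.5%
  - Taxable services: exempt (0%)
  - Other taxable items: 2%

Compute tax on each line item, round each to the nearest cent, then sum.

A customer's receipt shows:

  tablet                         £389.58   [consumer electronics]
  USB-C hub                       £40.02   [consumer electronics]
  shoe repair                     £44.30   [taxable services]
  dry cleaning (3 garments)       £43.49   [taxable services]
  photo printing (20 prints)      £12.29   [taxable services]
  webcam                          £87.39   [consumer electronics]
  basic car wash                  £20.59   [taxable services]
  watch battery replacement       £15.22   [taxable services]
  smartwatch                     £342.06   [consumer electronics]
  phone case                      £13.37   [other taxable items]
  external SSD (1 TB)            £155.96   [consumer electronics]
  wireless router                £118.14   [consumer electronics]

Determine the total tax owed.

Tablet £389.58: consumer electronics → 5% + 2.5% municipal = 7.5% → £29.22
USB-C hub £40.02: consumer electronics → 5% + 2.5% municipal = 7.5% → £3.00
Shoe repair £44.30: taxable services → 0% + 0% municipal = 0% → £0.00
Dry cleaning (3 garments) £43.49: taxable services → 0% + 0% municipal = 0% → £0.00
Photo printing (20 prints) £12.29: taxable services → 0% + 0% municipal = 0% → £0.00
Webcam £87.39: consumer electronics → 5% + 2.5% municipal = 7.5% → £6.55
Basic car wash £20.59: taxable services → 0% + 0% municipal = 0% → £0.00
Watch battery replacement £15.22: taxable services → 0% + 0% municipal = 0% → £0.00
Smartwatch £342.06: consumer electronics → 5% + 2.5% municipal = 7.5% → £25.65
Phone case £13.37: other taxable items → 4% + 2% municipal = 6% → £0.80
External SSD (1 TB) £155.96: consumer electronics → 5% + 2.5% municipal = 7.5% → £11.70
Wireless router £118.14: consumer electronics → 5% + 2.5% municipal = 7.5% → £8.86
Total tax = £29.22 + £3.00 + £6.55 + £25.65 + £0.80 + £11.70 + £8.86 = £85.78

£85.78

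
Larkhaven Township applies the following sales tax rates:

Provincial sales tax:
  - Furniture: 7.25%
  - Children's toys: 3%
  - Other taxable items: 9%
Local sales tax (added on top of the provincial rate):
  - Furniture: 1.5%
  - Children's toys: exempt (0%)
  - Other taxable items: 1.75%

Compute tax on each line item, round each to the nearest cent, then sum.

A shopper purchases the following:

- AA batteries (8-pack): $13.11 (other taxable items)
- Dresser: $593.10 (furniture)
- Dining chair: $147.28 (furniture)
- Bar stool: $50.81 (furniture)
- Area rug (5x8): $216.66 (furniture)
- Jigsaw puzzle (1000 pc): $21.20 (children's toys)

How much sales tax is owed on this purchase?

AA batteries (8-pack) $13.11: other taxable items → 9% + 1.75% local = 10.75% → $1.41
Dresser $593.10: furniture → 7.25% + 1.5% local = 8.75% → $51.90
Dining chair $147.28: furniture → 7.25% + 1.5% local = 8.75% → $12.89
Bar stool $50.81: furniture → 7.25% + 1.5% local = 8.75% → $4.45
Area rug (5x8) $216.66: furniture → 7.25% + 1.5% local = 8.75% → $18.96
Jigsaw puzzle (1000 pc) $21.20: children's toys → 3% + 0% local = 3% → $0.64
Total tax = $1.41 + $51.90 + $12.89 + $4.45 + $18.96 + $0.64 = $90.25

$90.25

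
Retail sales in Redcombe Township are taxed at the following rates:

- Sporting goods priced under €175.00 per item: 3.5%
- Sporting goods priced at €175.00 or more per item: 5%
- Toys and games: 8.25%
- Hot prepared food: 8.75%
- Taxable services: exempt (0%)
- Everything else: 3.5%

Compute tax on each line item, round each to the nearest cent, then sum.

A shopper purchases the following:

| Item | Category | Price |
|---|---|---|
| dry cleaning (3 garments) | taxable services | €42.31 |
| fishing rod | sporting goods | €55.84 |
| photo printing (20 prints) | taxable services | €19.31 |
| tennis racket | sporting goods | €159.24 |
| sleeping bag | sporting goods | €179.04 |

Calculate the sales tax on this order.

Dry cleaning (3 garments) €42.31: taxable services → 0% → €0.00
Fishing rod €55.84: sporting goods, under €175.00 → 3.5% → €1.95
Photo printing (20 prints) €19.31: taxable services → 0% → €0.00
Tennis racket €159.24: sporting goods, under €175.00 → 3.5% → €5.57
Sleeping bag €179.04: sporting goods, €175.00 or more → 5% → €8.95
Total tax = €1.95 + €5.57 + €8.95 = €16.47

€16.47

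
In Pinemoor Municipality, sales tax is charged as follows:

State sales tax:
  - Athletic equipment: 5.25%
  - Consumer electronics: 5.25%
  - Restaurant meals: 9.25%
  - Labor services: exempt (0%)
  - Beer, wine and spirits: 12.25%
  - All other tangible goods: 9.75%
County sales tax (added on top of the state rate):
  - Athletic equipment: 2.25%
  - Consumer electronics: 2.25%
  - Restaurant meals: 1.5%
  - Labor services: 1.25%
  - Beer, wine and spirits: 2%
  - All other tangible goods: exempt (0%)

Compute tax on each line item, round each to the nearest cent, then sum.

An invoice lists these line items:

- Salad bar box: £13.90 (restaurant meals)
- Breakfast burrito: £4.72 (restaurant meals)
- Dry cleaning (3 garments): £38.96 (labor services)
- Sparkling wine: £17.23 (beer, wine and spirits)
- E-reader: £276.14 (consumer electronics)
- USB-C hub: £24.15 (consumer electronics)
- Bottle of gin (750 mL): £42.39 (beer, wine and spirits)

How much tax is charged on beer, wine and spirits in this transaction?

Sparkling wine £17.23: beer, wine and spirits → 12.25% + 2% county = 14.25% → £2.46
Bottle of gin (750 mL) £42.39: beer, wine and spirits → 12.25% + 2% county = 14.25% → £6.04
Tax on beer, wine and spirits = £2.46 + £6.04 = £8.50

£8.50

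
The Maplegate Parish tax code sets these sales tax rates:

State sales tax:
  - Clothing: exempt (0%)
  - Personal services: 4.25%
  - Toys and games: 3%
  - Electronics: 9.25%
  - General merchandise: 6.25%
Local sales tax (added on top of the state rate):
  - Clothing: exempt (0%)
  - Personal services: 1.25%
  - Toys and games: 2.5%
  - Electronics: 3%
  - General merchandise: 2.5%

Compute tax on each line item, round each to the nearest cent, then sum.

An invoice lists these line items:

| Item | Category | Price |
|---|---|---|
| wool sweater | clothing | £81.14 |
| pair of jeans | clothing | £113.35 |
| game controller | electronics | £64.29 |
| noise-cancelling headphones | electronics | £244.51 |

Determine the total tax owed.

Wool sweater £81.14: clothing → 0% + 0% local = 0% → £0.00
Pair of jeans £113.35: clothing → 0% + 0% local = 0% → £0.00
Game controller £64.29: electronics → 9.25% + 3% local = 12.25% → £7.88
Noise-cancelling headphones £244.51: electronics → 9.25% + 3% local = 12.25% → £29.95
Total tax = £7.88 + £29.95 = £37.83

£37.83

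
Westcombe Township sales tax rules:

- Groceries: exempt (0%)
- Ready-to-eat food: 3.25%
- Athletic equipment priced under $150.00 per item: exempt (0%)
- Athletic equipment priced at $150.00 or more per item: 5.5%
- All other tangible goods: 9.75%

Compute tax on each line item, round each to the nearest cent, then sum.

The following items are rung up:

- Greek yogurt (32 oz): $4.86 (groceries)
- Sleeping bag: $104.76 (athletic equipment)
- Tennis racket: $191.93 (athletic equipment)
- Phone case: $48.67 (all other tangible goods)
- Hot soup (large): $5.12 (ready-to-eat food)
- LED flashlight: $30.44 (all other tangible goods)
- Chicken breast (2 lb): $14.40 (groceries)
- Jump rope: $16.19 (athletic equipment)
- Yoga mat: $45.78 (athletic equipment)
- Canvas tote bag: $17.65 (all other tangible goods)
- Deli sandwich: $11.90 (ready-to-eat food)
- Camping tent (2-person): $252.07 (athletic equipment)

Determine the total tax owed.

$34.42

Greek yogurt (32 oz) $4.86: groceries → 0% → $0.00
Sleeping bag $104.76: athletic equipment, under $150.00 → 0% → $0.00
Tennis racket $191.93: athletic equipment, $150.00 or more → 5.5% → $10.56
Phone case $48.67: all other tangible goods → 9.75% → $4.75
Hot soup (large) $5.12: ready-to-eat food → 3.25% → $0.17
LED flashlight $30.44: all other tangible goods → 9.75% → $2.97
Chicken breast (2 lb) $14.40: groceries → 0% → $0.00
Jump rope $16.19: athletic equipment, under $150.00 → 0% → $0.00
Yoga mat $45.78: athletic equipment, under $150.00 → 0% → $0.00
Canvas tote bag $17.65: all other tangible goods → 9.75% → $1.72
Deli sandwich $11.90: ready-to-eat food → 3.25% → $0.39
Camping tent (2-person) $252.07: athletic equipment, $150.00 or more → 5.5% → $13.86
Total tax = $10.56 + $4.75 + $0.17 + $2.97 + $1.72 + $0.39 + $13.86 = $34.42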